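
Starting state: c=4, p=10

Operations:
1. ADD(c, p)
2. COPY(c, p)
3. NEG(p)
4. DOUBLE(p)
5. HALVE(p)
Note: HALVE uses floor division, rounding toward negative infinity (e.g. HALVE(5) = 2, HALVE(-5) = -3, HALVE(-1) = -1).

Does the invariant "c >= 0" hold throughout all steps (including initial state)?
Yes

The invariant holds at every step.

State at each step:
Initial: c=4, p=10
After step 1: c=14, p=10
After step 2: c=10, p=10
After step 3: c=10, p=-10
After step 4: c=10, p=-20
After step 5: c=10, p=-10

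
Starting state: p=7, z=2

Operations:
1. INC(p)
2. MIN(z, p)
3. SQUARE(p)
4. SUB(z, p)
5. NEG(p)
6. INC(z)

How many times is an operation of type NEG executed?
1

Counting NEG operations:
Step 5: NEG(p) ← NEG
Total: 1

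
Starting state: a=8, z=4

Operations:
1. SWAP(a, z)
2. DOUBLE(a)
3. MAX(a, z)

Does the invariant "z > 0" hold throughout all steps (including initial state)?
Yes

The invariant holds at every step.

State at each step:
Initial: a=8, z=4
After step 1: a=4, z=8
After step 2: a=8, z=8
After step 3: a=8, z=8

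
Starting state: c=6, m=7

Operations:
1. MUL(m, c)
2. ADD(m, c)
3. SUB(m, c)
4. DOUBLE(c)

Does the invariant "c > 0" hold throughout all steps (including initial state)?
Yes

The invariant holds at every step.

State at each step:
Initial: c=6, m=7
After step 1: c=6, m=42
After step 2: c=6, m=48
After step 3: c=6, m=42
After step 4: c=12, m=42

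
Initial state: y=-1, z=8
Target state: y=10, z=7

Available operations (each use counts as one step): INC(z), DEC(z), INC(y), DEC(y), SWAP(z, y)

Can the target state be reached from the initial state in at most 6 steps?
No

The target state cannot be reached within 6 steps.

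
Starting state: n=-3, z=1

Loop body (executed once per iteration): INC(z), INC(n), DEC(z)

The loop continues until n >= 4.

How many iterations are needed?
7

Tracing iterations:
Initial: n=-3, z=1
After iteration 1: n=-2, z=1
After iteration 2: n=-1, z=1
After iteration 3: n=0, z=1
After iteration 4: n=1, z=1
After iteration 5: n=2, z=1
After iteration 6: n=3, z=1
After iteration 7: n=4, z=1
n >= 4 now holds, so the loop exits after 7 iterations.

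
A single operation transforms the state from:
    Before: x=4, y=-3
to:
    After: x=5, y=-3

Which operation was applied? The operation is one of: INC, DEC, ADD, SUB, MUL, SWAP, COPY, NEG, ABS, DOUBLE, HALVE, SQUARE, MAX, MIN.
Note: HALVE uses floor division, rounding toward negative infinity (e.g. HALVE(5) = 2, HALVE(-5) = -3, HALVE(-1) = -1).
INC(x)

Analyzing the change:
Before: x=4, y=-3
After: x=5, y=-3
Variable x changed from 4 to 5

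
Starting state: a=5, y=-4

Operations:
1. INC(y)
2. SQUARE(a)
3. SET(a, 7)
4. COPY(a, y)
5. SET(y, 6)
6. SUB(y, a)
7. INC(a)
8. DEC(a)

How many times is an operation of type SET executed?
2

Counting SET operations:
Step 3: SET(a, 7) ← SET
Step 5: SET(y, 6) ← SET
Total: 2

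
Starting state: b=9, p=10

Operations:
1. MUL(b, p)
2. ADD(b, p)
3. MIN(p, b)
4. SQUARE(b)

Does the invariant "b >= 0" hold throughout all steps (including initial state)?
Yes

The invariant holds at every step.

State at each step:
Initial: b=9, p=10
After step 1: b=90, p=10
After step 2: b=100, p=10
After step 3: b=100, p=10
After step 4: b=10000, p=10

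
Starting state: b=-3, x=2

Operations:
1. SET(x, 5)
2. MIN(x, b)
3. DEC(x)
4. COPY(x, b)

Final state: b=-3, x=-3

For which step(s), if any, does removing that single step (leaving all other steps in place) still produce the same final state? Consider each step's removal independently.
Step(s) 1, 2, 3

Testing removal of each single step:
Without step 1: final = b=-3, x=-3 (same)
Without step 2: final = b=-3, x=-3 (same)
Without step 3: final = b=-3, x=-3 (same)
Without step 4: final = b=-3, x=-4 (different)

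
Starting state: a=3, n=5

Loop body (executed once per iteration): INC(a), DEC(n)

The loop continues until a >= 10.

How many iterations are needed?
7

Tracing iterations:
Initial: a=3, n=5
After iteration 1: a=4, n=4
After iteration 2: a=5, n=3
After iteration 3: a=6, n=2
After iteration 4: a=7, n=1
After iteration 5: a=8, n=0
After iteration 6: a=9, n=-1
After iteration 7: a=10, n=-2
a >= 10 now holds, so the loop exits after 7 iterations.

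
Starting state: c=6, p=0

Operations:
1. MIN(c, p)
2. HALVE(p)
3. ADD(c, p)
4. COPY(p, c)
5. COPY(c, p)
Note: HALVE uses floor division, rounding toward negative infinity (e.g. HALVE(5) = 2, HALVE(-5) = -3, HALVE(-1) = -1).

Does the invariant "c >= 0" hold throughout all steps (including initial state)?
Yes

The invariant holds at every step.

State at each step:
Initial: c=6, p=0
After step 1: c=0, p=0
After step 2: c=0, p=0
After step 3: c=0, p=0
After step 4: c=0, p=0
After step 5: c=0, p=0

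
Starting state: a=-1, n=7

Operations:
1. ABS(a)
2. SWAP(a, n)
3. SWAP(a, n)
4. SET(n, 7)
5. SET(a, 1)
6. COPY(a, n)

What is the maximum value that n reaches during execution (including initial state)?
7

Values of n at each step:
Initial: n = 7 ← maximum
After step 1: n = 7
After step 2: n = 1
After step 3: n = 7
After step 4: n = 7
After step 5: n = 7
After step 6: n = 7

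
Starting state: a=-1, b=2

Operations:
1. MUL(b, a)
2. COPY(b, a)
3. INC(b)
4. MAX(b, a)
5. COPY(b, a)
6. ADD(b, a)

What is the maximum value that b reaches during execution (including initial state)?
2

Values of b at each step:
Initial: b = 2 ← maximum
After step 1: b = -2
After step 2: b = -1
After step 3: b = 0
After step 4: b = 0
After step 5: b = -1
After step 6: b = -2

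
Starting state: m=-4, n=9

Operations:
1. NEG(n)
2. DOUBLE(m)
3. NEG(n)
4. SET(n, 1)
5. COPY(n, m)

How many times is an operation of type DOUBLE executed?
1

Counting DOUBLE operations:
Step 2: DOUBLE(m) ← DOUBLE
Total: 1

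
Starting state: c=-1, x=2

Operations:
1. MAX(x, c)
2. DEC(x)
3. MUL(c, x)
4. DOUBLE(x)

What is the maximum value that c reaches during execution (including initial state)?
-1

Values of c at each step:
Initial: c = -1 ← maximum
After step 1: c = -1
After step 2: c = -1
After step 3: c = -1
After step 4: c = -1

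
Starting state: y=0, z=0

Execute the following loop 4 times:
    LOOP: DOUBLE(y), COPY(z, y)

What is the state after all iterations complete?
y=0, z=0

Iteration trace:
Start: y=0, z=0
After iteration 1: y=0, z=0
After iteration 2: y=0, z=0
After iteration 3: y=0, z=0
After iteration 4: y=0, z=0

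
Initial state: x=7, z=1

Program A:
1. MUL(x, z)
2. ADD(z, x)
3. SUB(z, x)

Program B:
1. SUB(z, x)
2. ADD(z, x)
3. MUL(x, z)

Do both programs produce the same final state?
Yes

Program A final state: x=7, z=1
Program B final state: x=7, z=1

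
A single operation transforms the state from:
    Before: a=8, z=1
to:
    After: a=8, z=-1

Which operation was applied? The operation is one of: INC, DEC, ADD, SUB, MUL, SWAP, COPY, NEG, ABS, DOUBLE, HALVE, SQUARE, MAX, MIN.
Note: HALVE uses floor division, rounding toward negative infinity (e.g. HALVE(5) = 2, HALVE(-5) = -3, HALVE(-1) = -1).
NEG(z)

Analyzing the change:
Before: a=8, z=1
After: a=8, z=-1
Variable z changed from 1 to -1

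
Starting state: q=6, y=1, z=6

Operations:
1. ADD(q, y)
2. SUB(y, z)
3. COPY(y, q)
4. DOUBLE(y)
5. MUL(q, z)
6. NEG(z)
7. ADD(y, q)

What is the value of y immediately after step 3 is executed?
y = 7

Tracing y through execution:
Initial: y = 1
After step 1 (ADD(q, y)): y = 1
After step 2 (SUB(y, z)): y = -5
After step 3 (COPY(y, q)): y = 7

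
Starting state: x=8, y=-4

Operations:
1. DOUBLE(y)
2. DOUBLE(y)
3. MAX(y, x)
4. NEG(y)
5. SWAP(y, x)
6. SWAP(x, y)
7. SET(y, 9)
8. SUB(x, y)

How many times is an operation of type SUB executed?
1

Counting SUB operations:
Step 8: SUB(x, y) ← SUB
Total: 1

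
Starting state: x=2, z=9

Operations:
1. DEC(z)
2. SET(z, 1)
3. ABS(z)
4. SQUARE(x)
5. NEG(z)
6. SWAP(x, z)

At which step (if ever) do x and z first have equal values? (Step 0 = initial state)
Never

x and z never become equal during execution.

Comparing values at each step:
Initial: x=2, z=9
After step 1: x=2, z=8
After step 2: x=2, z=1
After step 3: x=2, z=1
After step 4: x=4, z=1
After step 5: x=4, z=-1
After step 6: x=-1, z=4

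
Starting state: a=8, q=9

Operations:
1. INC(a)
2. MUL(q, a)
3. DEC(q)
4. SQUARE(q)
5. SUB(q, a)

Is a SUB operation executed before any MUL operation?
No

First SUB: step 5
First MUL: step 2
Since 5 > 2, MUL comes first.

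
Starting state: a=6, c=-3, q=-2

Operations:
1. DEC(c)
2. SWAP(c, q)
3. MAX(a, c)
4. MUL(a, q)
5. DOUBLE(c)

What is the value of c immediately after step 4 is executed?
c = -2

Tracing c through execution:
Initial: c = -3
After step 1 (DEC(c)): c = -4
After step 2 (SWAP(c, q)): c = -2
After step 3 (MAX(a, c)): c = -2
After step 4 (MUL(a, q)): c = -2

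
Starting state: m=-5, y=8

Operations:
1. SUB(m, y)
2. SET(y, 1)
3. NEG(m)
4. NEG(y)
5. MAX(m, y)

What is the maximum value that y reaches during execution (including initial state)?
8

Values of y at each step:
Initial: y = 8 ← maximum
After step 1: y = 8
After step 2: y = 1
After step 3: y = 1
After step 4: y = -1
After step 5: y = -1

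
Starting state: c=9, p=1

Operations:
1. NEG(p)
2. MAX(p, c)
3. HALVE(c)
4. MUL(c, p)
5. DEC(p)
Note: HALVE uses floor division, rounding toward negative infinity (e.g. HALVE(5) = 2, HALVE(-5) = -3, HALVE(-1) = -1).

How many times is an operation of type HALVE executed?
1

Counting HALVE operations:
Step 3: HALVE(c) ← HALVE
Total: 1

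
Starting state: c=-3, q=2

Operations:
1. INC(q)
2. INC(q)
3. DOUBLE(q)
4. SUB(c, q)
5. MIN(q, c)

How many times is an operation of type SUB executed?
1

Counting SUB operations:
Step 4: SUB(c, q) ← SUB
Total: 1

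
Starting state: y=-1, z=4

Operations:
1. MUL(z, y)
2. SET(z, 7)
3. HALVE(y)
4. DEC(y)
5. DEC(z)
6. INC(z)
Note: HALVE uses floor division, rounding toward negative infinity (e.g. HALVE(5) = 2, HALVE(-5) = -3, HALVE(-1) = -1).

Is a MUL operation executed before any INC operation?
Yes

First MUL: step 1
First INC: step 6
Since 1 < 6, MUL comes first.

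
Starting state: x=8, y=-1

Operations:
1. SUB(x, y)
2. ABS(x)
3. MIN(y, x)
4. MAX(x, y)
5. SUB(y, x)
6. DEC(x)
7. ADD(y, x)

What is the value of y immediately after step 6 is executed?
y = -10

Tracing y through execution:
Initial: y = -1
After step 1 (SUB(x, y)): y = -1
After step 2 (ABS(x)): y = -1
After step 3 (MIN(y, x)): y = -1
After step 4 (MAX(x, y)): y = -1
After step 5 (SUB(y, x)): y = -10
After step 6 (DEC(x)): y = -10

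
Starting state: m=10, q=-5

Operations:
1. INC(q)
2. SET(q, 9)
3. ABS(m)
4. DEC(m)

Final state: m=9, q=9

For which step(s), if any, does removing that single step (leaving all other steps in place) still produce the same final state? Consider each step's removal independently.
Step(s) 1, 3

Testing removal of each single step:
Without step 1: final = m=9, q=9 (same)
Without step 2: final = m=9, q=-4 (different)
Without step 3: final = m=9, q=9 (same)
Without step 4: final = m=10, q=9 (different)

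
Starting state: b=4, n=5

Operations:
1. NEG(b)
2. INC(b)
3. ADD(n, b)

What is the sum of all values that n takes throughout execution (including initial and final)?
17

Values of n at each step:
Initial: n = 5
After step 1: n = 5
After step 2: n = 5
After step 3: n = 2
Sum = 5 + 5 + 5 + 2 = 17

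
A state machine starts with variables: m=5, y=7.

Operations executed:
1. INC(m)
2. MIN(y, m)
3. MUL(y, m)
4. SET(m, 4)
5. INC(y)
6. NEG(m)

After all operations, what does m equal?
m = -4

Tracing execution:
Step 1: INC(m) → m = 6
Step 2: MIN(y, m) → m = 6
Step 3: MUL(y, m) → m = 6
Step 4: SET(m, 4) → m = 4
Step 5: INC(y) → m = 4
Step 6: NEG(m) → m = -4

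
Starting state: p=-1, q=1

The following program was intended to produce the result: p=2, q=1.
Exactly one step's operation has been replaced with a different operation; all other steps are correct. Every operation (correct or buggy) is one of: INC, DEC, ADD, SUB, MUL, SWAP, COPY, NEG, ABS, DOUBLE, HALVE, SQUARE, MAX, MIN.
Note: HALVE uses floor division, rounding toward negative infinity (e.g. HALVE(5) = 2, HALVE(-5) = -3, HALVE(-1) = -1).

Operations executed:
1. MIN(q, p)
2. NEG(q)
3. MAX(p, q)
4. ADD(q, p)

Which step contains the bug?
Step 4

Trace with buggy code:
Initial: p=-1, q=1
After step 1: p=-1, q=-1
After step 2: p=-1, q=1
After step 3: p=1, q=1
After step 4: p=1, q=2
Actual final p=1, q=2 ≠ expected p=2, q=1.
Step 4 is the only position where a single-operation replacement can produce the expected result.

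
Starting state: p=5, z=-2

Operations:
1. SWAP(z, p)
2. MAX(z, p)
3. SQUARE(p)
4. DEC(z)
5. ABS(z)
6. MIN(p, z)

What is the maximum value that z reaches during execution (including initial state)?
5

Values of z at each step:
Initial: z = -2
After step 1: z = 5 ← maximum
After step 2: z = 5
After step 3: z = 5
After step 4: z = 4
After step 5: z = 4
After step 6: z = 4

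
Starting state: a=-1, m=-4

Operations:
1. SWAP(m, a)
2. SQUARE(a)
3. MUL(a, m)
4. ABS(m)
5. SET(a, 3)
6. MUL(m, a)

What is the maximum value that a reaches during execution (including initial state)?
16

Values of a at each step:
Initial: a = -1
After step 1: a = -4
After step 2: a = 16 ← maximum
After step 3: a = -16
After step 4: a = -16
After step 5: a = 3
After step 6: a = 3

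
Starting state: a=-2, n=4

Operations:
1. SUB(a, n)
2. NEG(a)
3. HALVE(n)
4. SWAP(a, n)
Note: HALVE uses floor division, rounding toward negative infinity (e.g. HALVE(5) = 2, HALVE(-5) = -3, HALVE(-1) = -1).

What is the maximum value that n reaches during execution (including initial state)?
6

Values of n at each step:
Initial: n = 4
After step 1: n = 4
After step 2: n = 4
After step 3: n = 2
After step 4: n = 6 ← maximum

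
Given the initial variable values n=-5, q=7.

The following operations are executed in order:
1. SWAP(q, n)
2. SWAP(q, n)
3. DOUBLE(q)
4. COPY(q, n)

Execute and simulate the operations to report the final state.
{n: -5, q: -5}

Step-by-step execution:
Initial: n=-5, q=7
After step 1 (SWAP(q, n)): n=7, q=-5
After step 2 (SWAP(q, n)): n=-5, q=7
After step 3 (DOUBLE(q)): n=-5, q=14
After step 4 (COPY(q, n)): n=-5, q=-5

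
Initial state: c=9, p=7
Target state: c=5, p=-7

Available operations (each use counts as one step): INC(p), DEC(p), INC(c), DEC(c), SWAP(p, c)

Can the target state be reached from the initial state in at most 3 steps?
No

The target state cannot be reached within 3 steps.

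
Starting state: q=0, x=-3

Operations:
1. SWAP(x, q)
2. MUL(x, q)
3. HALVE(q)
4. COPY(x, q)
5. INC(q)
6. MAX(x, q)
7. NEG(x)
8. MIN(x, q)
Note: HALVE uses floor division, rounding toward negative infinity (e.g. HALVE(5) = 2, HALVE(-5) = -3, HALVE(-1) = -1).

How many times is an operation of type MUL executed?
1

Counting MUL operations:
Step 2: MUL(x, q) ← MUL
Total: 1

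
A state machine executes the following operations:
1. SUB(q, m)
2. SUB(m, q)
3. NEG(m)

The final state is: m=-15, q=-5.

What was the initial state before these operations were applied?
m=10, q=5

Working backwards:
Final state: m=-15, q=-5
Before step 3 (NEG(m)): m=15, q=-5
Before step 2 (SUB(m, q)): m=10, q=-5
Before step 1 (SUB(q, m)): m=10, q=5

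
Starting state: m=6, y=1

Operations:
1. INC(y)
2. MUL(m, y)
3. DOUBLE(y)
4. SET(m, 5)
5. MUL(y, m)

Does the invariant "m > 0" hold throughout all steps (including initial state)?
Yes

The invariant holds at every step.

State at each step:
Initial: m=6, y=1
After step 1: m=6, y=2
After step 2: m=12, y=2
After step 3: m=12, y=4
After step 4: m=5, y=4
After step 5: m=5, y=20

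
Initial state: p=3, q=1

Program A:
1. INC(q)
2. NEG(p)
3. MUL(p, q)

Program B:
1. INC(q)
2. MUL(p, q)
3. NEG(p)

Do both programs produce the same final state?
Yes

Program A final state: p=-6, q=2
Program B final state: p=-6, q=2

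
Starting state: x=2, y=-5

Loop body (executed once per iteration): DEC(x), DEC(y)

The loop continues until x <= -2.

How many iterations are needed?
4

Tracing iterations:
Initial: x=2, y=-5
After iteration 1: x=1, y=-6
After iteration 2: x=0, y=-7
After iteration 3: x=-1, y=-8
After iteration 4: x=-2, y=-9
x <= -2 now holds, so the loop exits after 4 iterations.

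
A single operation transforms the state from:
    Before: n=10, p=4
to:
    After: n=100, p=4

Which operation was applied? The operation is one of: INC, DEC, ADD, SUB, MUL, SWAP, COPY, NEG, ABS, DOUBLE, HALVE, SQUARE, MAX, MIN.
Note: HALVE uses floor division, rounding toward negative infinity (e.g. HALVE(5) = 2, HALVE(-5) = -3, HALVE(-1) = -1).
SQUARE(n)

Analyzing the change:
Before: n=10, p=4
After: n=100, p=4
Variable n changed from 10 to 100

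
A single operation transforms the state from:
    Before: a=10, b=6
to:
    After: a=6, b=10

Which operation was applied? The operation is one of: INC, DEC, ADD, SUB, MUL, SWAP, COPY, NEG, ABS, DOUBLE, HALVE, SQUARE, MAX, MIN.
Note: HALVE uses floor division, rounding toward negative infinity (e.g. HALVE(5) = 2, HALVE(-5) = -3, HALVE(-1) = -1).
SWAP(b, a)

Analyzing the change:
Before: a=10, b=6
After: a=6, b=10
Variable b changed from 6 to 10
Variable a changed from 10 to 6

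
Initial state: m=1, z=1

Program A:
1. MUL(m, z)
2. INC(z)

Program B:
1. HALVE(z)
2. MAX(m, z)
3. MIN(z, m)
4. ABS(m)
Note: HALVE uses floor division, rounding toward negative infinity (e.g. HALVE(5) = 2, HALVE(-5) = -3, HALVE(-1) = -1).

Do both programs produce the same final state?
No

Program A final state: m=1, z=2
Program B final state: m=1, z=0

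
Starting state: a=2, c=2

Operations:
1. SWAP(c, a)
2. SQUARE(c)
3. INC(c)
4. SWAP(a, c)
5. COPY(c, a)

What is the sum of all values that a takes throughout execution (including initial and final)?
18

Values of a at each step:
Initial: a = 2
After step 1: a = 2
After step 2: a = 2
After step 3: a = 2
After step 4: a = 5
After step 5: a = 5
Sum = 2 + 2 + 2 + 2 + 5 + 5 = 18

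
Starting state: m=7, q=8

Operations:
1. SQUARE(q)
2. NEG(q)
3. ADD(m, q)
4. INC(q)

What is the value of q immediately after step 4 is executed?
q = -63

Tracing q through execution:
Initial: q = 8
After step 1 (SQUARE(q)): q = 64
After step 2 (NEG(q)): q = -64
After step 3 (ADD(m, q)): q = -64
After step 4 (INC(q)): q = -63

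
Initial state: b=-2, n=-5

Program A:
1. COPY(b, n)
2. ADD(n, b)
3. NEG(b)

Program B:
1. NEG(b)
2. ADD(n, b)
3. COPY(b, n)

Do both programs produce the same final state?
No

Program A final state: b=5, n=-10
Program B final state: b=-3, n=-3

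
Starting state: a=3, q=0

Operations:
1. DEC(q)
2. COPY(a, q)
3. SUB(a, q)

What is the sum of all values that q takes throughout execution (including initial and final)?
-3

Values of q at each step:
Initial: q = 0
After step 1: q = -1
After step 2: q = -1
After step 3: q = -1
Sum = 0 + -1 + -1 + -1 = -3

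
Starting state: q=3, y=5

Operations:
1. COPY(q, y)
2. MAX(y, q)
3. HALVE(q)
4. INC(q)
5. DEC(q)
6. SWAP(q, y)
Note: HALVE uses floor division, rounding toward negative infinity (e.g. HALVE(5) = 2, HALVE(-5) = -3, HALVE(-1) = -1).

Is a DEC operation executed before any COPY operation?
No

First DEC: step 5
First COPY: step 1
Since 5 > 1, COPY comes first.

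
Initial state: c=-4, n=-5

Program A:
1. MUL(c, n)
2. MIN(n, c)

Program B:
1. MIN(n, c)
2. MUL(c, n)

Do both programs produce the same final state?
Yes

Program A final state: c=20, n=-5
Program B final state: c=20, n=-5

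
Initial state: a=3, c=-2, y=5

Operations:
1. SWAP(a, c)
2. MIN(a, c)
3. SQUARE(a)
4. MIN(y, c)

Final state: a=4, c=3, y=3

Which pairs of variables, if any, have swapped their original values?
None

Comparing initial and final values:
c: -2 → 3
y: 5 → 3
a: 3 → 4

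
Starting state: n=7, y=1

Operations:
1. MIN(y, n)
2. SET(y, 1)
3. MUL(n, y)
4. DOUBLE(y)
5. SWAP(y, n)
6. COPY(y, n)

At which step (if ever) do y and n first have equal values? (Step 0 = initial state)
Step 6

y and n first become equal after step 6.

Comparing values at each step:
Initial: y=1, n=7
After step 1: y=1, n=7
After step 2: y=1, n=7
After step 3: y=1, n=7
After step 4: y=2, n=7
After step 5: y=7, n=2
After step 6: y=2, n=2 ← equal!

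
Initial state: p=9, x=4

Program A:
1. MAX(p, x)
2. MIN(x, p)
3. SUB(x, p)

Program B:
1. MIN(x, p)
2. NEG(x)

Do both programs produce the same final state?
No

Program A final state: p=9, x=-5
Program B final state: p=9, x=-4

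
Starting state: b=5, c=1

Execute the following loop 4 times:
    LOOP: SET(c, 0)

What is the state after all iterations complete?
b=5, c=0

Iteration trace:
Start: b=5, c=1
After iteration 1: b=5, c=0
After iteration 2: b=5, c=0
After iteration 3: b=5, c=0
After iteration 4: b=5, c=0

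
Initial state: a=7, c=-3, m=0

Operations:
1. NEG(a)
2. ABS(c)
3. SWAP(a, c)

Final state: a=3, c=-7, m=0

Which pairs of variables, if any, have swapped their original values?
None

Comparing initial and final values:
m: 0 → 0
a: 7 → 3
c: -3 → -7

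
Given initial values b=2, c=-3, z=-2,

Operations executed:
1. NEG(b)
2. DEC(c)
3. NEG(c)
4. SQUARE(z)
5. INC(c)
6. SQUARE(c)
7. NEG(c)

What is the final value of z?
z = 4

Tracing execution:
Step 1: NEG(b) → z = -2
Step 2: DEC(c) → z = -2
Step 3: NEG(c) → z = -2
Step 4: SQUARE(z) → z = 4
Step 5: INC(c) → z = 4
Step 6: SQUARE(c) → z = 4
Step 7: NEG(c) → z = 4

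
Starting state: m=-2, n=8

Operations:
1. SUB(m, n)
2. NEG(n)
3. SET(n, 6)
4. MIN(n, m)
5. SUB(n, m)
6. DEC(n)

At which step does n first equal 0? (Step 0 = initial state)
Step 5

Tracing n:
Initial: n = 8
After step 1: n = 8
After step 2: n = -8
After step 3: n = 6
After step 4: n = -10
After step 5: n = 0 ← first occurrence
After step 6: n = -1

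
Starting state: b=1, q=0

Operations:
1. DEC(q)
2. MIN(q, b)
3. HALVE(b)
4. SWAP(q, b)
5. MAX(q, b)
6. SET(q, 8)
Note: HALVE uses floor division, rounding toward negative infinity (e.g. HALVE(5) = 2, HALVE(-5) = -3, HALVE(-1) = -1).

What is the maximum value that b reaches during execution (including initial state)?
1

Values of b at each step:
Initial: b = 1 ← maximum
After step 1: b = 1
After step 2: b = 1
After step 3: b = 0
After step 4: b = -1
After step 5: b = -1
After step 6: b = -1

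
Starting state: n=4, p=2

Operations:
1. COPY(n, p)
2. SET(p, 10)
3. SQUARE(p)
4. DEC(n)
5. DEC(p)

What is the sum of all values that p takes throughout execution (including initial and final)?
313

Values of p at each step:
Initial: p = 2
After step 1: p = 2
After step 2: p = 10
After step 3: p = 100
After step 4: p = 100
After step 5: p = 99
Sum = 2 + 2 + 10 + 100 + 100 + 99 = 313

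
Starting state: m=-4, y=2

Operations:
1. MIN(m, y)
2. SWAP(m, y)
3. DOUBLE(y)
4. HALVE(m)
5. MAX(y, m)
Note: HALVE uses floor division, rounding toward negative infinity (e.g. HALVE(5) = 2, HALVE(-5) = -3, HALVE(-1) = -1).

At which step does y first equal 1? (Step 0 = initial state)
Step 5

Tracing y:
Initial: y = 2
After step 1: y = 2
After step 2: y = -4
After step 3: y = -8
After step 4: y = -8
After step 5: y = 1 ← first occurrence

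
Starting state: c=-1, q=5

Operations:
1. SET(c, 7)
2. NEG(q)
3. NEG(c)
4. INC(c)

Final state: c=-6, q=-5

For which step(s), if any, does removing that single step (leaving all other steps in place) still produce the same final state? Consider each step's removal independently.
None - removing any single step changes the final result

Testing removal of each single step:
Without step 1: final = c=2, q=-5 (different)
Without step 2: final = c=-6, q=5 (different)
Without step 3: final = c=8, q=-5 (different)
Without step 4: final = c=-7, q=-5 (different)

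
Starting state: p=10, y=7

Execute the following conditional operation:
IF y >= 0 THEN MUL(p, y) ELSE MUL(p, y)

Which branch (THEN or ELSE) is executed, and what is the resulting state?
Branch: THEN, Final state: p=70, y=7

Evaluating condition: y >= 0
y = 7
Condition is True, so THEN branch executes
After MUL(p, y): p=70, y=7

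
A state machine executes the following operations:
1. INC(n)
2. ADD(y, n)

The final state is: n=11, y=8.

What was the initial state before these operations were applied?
n=10, y=-3

Working backwards:
Final state: n=11, y=8
Before step 2 (ADD(y, n)): n=11, y=-3
Before step 1 (INC(n)): n=10, y=-3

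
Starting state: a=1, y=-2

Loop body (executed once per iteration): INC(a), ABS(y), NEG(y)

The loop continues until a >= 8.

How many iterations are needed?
7

Tracing iterations:
Initial: a=1, y=-2
After iteration 1: a=2, y=-2
After iteration 2: a=3, y=-2
After iteration 3: a=4, y=-2
After iteration 4: a=5, y=-2
After iteration 5: a=6, y=-2
After iteration 6: a=7, y=-2
After iteration 7: a=8, y=-2
a >= 8 now holds, so the loop exits after 7 iterations.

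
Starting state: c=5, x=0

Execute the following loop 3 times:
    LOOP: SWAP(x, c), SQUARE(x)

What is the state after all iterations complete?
c=0, x=625

Iteration trace:
Start: c=5, x=0
After iteration 1: c=0, x=25
After iteration 2: c=25, x=0
After iteration 3: c=0, x=625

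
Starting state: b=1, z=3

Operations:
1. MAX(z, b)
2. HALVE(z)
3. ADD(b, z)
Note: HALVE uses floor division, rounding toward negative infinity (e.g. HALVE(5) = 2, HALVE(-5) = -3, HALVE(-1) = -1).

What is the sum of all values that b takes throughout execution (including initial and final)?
5

Values of b at each step:
Initial: b = 1
After step 1: b = 1
After step 2: b = 1
After step 3: b = 2
Sum = 1 + 1 + 1 + 2 = 5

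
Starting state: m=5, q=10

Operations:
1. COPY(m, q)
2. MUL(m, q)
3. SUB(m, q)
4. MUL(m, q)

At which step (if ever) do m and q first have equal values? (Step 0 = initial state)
Step 1

m and q first become equal after step 1.

Comparing values at each step:
Initial: m=5, q=10
After step 1: m=10, q=10 ← equal!
After step 2: m=100, q=10
After step 3: m=90, q=10
After step 4: m=900, q=10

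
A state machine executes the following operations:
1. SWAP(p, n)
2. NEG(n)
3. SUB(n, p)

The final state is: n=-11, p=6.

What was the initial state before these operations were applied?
n=6, p=5

Working backwards:
Final state: n=-11, p=6
Before step 3 (SUB(n, p)): n=-5, p=6
Before step 2 (NEG(n)): n=5, p=6
Before step 1 (SWAP(p, n)): n=6, p=5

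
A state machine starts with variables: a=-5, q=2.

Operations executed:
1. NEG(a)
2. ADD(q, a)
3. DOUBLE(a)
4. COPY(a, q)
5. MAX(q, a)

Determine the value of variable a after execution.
a = 7

Tracing execution:
Step 1: NEG(a) → a = 5
Step 2: ADD(q, a) → a = 5
Step 3: DOUBLE(a) → a = 10
Step 4: COPY(a, q) → a = 7
Step 5: MAX(q, a) → a = 7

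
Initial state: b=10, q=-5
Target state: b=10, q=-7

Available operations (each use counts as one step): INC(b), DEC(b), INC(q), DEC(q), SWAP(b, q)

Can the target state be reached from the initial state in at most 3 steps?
Yes

Path (2 steps): DEC(q) → DEC(q)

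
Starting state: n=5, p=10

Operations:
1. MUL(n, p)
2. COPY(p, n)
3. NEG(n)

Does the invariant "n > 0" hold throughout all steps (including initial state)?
No, violated after step 3

The invariant is violated after step 3.

State at each step:
Initial: n=5, p=10
After step 1: n=50, p=10
After step 2: n=50, p=50
After step 3: n=-50, p=50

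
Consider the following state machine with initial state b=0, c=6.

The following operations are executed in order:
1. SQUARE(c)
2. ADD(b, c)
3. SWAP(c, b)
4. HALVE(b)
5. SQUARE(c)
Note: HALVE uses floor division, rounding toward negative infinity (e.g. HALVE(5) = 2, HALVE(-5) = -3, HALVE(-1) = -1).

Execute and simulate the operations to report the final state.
{b: 18, c: 1296}

Step-by-step execution:
Initial: b=0, c=6
After step 1 (SQUARE(c)): b=0, c=36
After step 2 (ADD(b, c)): b=36, c=36
After step 3 (SWAP(c, b)): b=36, c=36
After step 4 (HALVE(b)): b=18, c=36
After step 5 (SQUARE(c)): b=18, c=1296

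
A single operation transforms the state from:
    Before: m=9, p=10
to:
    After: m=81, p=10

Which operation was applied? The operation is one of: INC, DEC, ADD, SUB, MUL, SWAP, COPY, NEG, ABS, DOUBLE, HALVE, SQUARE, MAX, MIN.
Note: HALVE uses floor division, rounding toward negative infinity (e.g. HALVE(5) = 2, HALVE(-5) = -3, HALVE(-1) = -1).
SQUARE(m)

Analyzing the change:
Before: m=9, p=10
After: m=81, p=10
Variable m changed from 9 to 81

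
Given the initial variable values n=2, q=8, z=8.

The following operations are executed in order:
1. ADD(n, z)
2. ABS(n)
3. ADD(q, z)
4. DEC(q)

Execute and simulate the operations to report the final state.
{n: 10, q: 15, z: 8}

Step-by-step execution:
Initial: n=2, q=8, z=8
After step 1 (ADD(n, z)): n=10, q=8, z=8
After step 2 (ABS(n)): n=10, q=8, z=8
After step 3 (ADD(q, z)): n=10, q=16, z=8
After step 4 (DEC(q)): n=10, q=15, z=8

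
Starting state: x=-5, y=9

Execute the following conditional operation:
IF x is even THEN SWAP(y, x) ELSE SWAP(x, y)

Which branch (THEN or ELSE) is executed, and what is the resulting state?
Branch: ELSE, Final state: x=9, y=-5

Evaluating condition: x is even
Condition is False, so ELSE branch executes
After SWAP(x, y): x=9, y=-5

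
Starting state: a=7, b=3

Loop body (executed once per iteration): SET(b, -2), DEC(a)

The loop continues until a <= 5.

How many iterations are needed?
2

Tracing iterations:
Initial: a=7, b=3
After iteration 1: a=6, b=-2
After iteration 2: a=5, b=-2
a <= 5 now holds, so the loop exits after 2 iterations.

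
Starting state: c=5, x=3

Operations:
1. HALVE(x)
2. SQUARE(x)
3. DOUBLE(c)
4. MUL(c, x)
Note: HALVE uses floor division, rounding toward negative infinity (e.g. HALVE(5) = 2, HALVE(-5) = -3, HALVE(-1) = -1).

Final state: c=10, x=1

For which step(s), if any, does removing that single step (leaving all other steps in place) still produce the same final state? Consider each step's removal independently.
Step(s) 2, 4

Testing removal of each single step:
Without step 1: final = c=90, x=9 (different)
Without step 2: final = c=10, x=1 (same)
Without step 3: final = c=5, x=1 (different)
Without step 4: final = c=10, x=1 (same)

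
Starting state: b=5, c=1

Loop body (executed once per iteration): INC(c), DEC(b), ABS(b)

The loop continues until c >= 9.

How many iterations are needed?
8

Tracing iterations:
Initial: b=5, c=1
After iteration 1: b=4, c=2
After iteration 2: b=3, c=3
After iteration 3: b=2, c=4
After iteration 4: b=1, c=5
After iteration 5: b=0, c=6
After iteration 6: b=1, c=7
After iteration 7: b=0, c=8
After iteration 8: b=1, c=9
c >= 9 now holds, so the loop exits after 8 iterations.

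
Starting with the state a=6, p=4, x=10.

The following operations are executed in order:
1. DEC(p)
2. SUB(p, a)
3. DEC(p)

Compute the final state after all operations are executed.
{a: 6, p: -4, x: 10}

Step-by-step execution:
Initial: a=6, p=4, x=10
After step 1 (DEC(p)): a=6, p=3, x=10
After step 2 (SUB(p, a)): a=6, p=-3, x=10
After step 3 (DEC(p)): a=6, p=-4, x=10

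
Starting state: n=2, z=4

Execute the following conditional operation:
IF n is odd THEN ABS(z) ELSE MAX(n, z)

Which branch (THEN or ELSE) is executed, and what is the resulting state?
Branch: ELSE, Final state: n=4, z=4

Evaluating condition: n is odd
Condition is False, so ELSE branch executes
After MAX(n, z): n=4, z=4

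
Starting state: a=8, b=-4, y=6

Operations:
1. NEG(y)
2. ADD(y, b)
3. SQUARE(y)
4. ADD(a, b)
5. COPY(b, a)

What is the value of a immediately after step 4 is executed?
a = 4

Tracing a through execution:
Initial: a = 8
After step 1 (NEG(y)): a = 8
After step 2 (ADD(y, b)): a = 8
After step 3 (SQUARE(y)): a = 8
After step 4 (ADD(a, b)): a = 4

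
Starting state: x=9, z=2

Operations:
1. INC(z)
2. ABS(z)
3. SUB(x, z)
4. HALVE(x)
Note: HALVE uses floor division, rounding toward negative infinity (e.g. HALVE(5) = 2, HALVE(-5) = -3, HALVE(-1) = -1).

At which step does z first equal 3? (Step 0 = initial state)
Step 1

Tracing z:
Initial: z = 2
After step 1: z = 3 ← first occurrence
After step 2: z = 3
After step 3: z = 3
After step 4: z = 3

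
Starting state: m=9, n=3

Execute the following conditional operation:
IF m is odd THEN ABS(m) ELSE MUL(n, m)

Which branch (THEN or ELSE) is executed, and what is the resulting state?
Branch: THEN, Final state: m=9, n=3

Evaluating condition: m is odd
Condition is True, so THEN branch executes
After ABS(m): m=9, n=3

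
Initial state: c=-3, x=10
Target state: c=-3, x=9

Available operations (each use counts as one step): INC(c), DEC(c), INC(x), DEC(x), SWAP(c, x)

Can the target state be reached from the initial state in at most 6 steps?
Yes

Path (1 step): DEC(x)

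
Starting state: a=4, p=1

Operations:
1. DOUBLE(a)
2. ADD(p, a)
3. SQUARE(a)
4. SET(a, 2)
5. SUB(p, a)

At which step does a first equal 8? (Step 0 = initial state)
Step 1

Tracing a:
Initial: a = 4
After step 1: a = 8 ← first occurrence
After step 2: a = 8
After step 3: a = 64
After step 4: a = 2
After step 5: a = 2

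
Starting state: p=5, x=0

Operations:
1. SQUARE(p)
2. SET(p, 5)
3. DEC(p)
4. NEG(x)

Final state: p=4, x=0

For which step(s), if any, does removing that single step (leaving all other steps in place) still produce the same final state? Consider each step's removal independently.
Step(s) 1, 4

Testing removal of each single step:
Without step 1: final = p=4, x=0 (same)
Without step 2: final = p=24, x=0 (different)
Without step 3: final = p=5, x=0 (different)
Without step 4: final = p=4, x=0 (same)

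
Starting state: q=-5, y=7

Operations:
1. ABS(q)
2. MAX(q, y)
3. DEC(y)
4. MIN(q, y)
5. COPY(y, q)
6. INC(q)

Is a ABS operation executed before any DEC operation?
Yes

First ABS: step 1
First DEC: step 3
Since 1 < 3, ABS comes first.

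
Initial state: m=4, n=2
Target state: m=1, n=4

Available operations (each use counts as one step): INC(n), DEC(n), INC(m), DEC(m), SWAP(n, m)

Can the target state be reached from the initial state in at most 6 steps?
Yes

Path (2 steps): DEC(n) → SWAP(n, m)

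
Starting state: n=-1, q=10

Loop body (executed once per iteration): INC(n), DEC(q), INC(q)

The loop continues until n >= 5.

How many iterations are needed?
6

Tracing iterations:
Initial: n=-1, q=10
After iteration 1: n=0, q=10
After iteration 2: n=1, q=10
After iteration 3: n=2, q=10
After iteration 4: n=3, q=10
After iteration 5: n=4, q=10
After iteration 6: n=5, q=10
n >= 5 now holds, so the loop exits after 6 iterations.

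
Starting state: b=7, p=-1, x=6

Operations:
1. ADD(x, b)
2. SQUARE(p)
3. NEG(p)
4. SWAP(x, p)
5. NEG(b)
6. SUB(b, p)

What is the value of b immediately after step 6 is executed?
b = -20

Tracing b through execution:
Initial: b = 7
After step 1 (ADD(x, b)): b = 7
After step 2 (SQUARE(p)): b = 7
After step 3 (NEG(p)): b = 7
After step 4 (SWAP(x, p)): b = 7
After step 5 (NEG(b)): b = -7
After step 6 (SUB(b, p)): b = -20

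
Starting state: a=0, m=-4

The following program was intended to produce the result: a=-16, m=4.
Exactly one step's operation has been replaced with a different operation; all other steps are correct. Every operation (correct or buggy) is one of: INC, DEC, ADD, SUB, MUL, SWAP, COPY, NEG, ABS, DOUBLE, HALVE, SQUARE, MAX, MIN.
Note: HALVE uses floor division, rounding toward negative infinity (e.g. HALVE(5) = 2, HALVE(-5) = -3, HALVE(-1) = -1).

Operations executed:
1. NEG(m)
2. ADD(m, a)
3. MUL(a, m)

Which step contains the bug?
Step 2

Trace with buggy code:
Initial: a=0, m=-4
After step 1: a=0, m=4
After step 2: a=0, m=4
After step 3: a=0, m=4
Actual final a=0, m=4 ≠ expected a=-16, m=4.
Step 2 is the only position where a single-operation replacement can produce the expected result.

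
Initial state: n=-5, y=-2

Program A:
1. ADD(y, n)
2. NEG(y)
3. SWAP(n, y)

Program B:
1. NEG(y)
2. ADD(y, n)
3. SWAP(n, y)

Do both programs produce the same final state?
No

Program A final state: n=7, y=-5
Program B final state: n=-3, y=-5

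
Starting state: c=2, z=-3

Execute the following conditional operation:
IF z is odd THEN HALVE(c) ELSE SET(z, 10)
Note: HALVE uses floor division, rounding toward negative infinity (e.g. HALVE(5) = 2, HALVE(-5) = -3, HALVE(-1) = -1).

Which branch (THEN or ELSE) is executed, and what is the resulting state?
Branch: THEN, Final state: c=1, z=-3

Evaluating condition: z is odd
Condition is True, so THEN branch executes
After HALVE(c): c=1, z=-3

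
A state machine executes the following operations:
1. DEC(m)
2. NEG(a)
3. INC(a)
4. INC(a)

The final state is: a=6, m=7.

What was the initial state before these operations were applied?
a=-4, m=8

Working backwards:
Final state: a=6, m=7
Before step 4 (INC(a)): a=5, m=7
Before step 3 (INC(a)): a=4, m=7
Before step 2 (NEG(a)): a=-4, m=7
Before step 1 (DEC(m)): a=-4, m=8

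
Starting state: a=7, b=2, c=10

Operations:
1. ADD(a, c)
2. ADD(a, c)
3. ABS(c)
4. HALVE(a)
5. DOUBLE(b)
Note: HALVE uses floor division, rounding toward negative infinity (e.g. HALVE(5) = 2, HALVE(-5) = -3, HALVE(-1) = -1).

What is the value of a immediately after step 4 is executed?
a = 13

Tracing a through execution:
Initial: a = 7
After step 1 (ADD(a, c)): a = 17
After step 2 (ADD(a, c)): a = 27
After step 3 (ABS(c)): a = 27
After step 4 (HALVE(a)): a = 13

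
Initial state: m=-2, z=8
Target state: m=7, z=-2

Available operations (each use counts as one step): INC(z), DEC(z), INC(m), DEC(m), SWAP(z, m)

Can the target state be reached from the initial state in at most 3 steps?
Yes

Path (2 steps): DEC(z) → SWAP(z, m)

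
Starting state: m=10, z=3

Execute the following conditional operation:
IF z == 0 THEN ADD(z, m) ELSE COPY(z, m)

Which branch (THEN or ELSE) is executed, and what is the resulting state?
Branch: ELSE, Final state: m=10, z=10

Evaluating condition: z == 0
z = 3
Condition is False, so ELSE branch executes
After COPY(z, m): m=10, z=10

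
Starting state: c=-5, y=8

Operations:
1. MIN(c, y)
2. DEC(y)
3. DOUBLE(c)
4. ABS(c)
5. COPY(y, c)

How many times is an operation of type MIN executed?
1

Counting MIN operations:
Step 1: MIN(c, y) ← MIN
Total: 1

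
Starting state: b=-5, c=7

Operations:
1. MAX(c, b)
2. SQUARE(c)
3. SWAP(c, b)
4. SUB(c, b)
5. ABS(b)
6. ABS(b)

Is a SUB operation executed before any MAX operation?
No

First SUB: step 4
First MAX: step 1
Since 4 > 1, MAX comes first.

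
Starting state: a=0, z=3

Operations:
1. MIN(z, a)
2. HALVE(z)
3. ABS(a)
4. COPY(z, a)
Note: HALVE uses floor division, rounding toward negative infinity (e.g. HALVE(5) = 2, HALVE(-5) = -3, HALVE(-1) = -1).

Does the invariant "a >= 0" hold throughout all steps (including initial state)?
Yes

The invariant holds at every step.

State at each step:
Initial: a=0, z=3
After step 1: a=0, z=0
After step 2: a=0, z=0
After step 3: a=0, z=0
After step 4: a=0, z=0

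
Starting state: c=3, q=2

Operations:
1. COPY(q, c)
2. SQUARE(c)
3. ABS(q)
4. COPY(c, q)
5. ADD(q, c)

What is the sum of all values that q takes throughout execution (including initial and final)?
20

Values of q at each step:
Initial: q = 2
After step 1: q = 3
After step 2: q = 3
After step 3: q = 3
After step 4: q = 3
After step 5: q = 6
Sum = 2 + 3 + 3 + 3 + 3 + 6 = 20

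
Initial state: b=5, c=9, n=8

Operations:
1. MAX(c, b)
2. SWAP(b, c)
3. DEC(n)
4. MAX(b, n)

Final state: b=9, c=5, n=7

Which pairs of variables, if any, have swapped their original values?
(c, b)

Comparing initial and final values:
c: 9 → 5
b: 5 → 9
n: 8 → 7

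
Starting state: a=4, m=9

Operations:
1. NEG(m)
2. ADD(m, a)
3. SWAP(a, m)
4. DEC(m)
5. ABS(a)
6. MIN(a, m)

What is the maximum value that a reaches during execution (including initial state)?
5

Values of a at each step:
Initial: a = 4
After step 1: a = 4
After step 2: a = 4
After step 3: a = -5
After step 4: a = -5
After step 5: a = 5 ← maximum
After step 6: a = 3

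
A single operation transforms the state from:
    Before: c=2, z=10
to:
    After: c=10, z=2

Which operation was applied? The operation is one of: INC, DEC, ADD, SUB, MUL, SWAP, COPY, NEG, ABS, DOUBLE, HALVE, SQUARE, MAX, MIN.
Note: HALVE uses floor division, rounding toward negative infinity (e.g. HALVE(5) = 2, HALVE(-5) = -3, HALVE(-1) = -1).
SWAP(c, z)

Analyzing the change:
Before: c=2, z=10
After: c=10, z=2
Variable c changed from 2 to 10
Variable z changed from 10 to 2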